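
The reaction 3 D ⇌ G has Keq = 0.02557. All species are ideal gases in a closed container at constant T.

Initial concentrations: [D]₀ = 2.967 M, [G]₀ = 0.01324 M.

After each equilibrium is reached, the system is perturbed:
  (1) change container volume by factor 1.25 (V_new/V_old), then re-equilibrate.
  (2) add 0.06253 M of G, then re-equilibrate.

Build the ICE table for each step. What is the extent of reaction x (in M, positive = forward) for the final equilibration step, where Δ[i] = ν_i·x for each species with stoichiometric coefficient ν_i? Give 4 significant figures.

x = -0.03352 M

Q₀ = 5.0692e-04 vs Keq = 0.02557 ⇒ Q<K, forward
Step 1:
                  D         G
  I           2.967   0.01324
  C         -0.7718    0.2573
  E           2.195    0.2705
  solve Keq expr → x = 0.2573; check Q = 0.02557
Then change container volume by factor 1.25 (V_new/V_old).
Step 2:
                  D         G
  I           1.756    0.2164
  C          0.1324  -0.04415
  E           1.889    0.1723
  solve Keq expr → x = -0.04415; check Q = 0.02557
Then add 0.06253 M of G.
Step 3:
                  D         G
  I           1.889    0.2348
  C          0.1006  -0.03352
  E           1.989    0.2013
  solve Keq expr → x = -0.03352; check Q = 0.02557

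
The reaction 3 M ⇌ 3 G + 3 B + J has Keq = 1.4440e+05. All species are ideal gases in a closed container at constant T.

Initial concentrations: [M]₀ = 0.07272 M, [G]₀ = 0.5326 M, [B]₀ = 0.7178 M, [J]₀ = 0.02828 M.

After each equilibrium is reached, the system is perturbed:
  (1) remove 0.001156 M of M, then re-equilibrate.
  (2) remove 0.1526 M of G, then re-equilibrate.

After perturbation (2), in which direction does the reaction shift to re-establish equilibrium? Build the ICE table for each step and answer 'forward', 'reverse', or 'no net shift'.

Q₀ = 4.109 vs Keq = 1.4440e+05 ⇒ Q<K, forward
Step 1:
                  M         G         B         J
  init      0.07272    0.5326    0.7178   0.02828
  Δ        -0.06936   0.06936   0.06936   0.02312
  eq       0.003358     0.602    0.7872    0.0514
  solve Keq expr → x = 0.02312; check Q = 1.4440e+05
Then remove 0.001156 M of M.
Step 2:
                  M         G         B         J
  init     0.002202     0.602    0.7872    0.0514
  Δ        0.001137 -0.001137 -0.001137 -3.7886e-04
  eq       0.003339    0.6008     0.786   0.05102
  solve Keq expr → x = -3.7886e-04; check Q = 1.4440e+05
Then remove 0.1526 M of G.
Step 3:
                  M         G         B         J
  init     0.003339    0.4482     0.786   0.05102
  Δ       -8.3614e-04 8.3614e-04 8.3614e-04 2.7871e-04
  eq       0.002503    0.4491    0.7869    0.0513
  solve Keq expr → x = 2.7871e-04; check Q = 1.4440e+05

Direction: forward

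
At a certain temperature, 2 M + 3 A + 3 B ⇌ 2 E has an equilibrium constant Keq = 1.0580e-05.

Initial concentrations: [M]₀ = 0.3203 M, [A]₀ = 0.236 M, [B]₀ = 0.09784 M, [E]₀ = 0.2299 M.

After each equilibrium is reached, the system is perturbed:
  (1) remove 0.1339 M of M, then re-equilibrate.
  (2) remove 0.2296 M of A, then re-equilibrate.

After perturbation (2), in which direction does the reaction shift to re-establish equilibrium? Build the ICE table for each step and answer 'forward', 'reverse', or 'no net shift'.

Direction: reverse

Q₀ = 4.1848e+04 vs Keq = 1.0580e-05 ⇒ Q>K, reverse
Step 1:
                    M           A           B           E
  Initial      0.3203       0.236     0.09784      0.2299
  Change       0.2297      0.3445      0.3445     -0.2297
  Equil          0.55      0.5805      0.4423  2.3277e-04
  solve Keq expr → x = -0.1148; check Q = 1.0580e-05
Then remove 0.1339 M of M.
Step 2:
                    M           A           B           E
  Initial      0.4161      0.5805      0.4423  2.3277e-04
  Change   5.6558e-05  8.4837e-05  8.4837e-05 -5.6558e-05
  Equil        0.4161      0.5806      0.4424  1.7621e-04
  solve Keq expr → x = -2.8279e-05; check Q = 1.0580e-05
Then remove 0.2296 M of A.
Step 3:
                    M           A           B           E
  Initial      0.4161       0.351      0.4424  1.7621e-04
  Change   9.3276e-05  1.3991e-04  1.3991e-04 -9.3276e-05
  Equil        0.4162      0.3511      0.4426  8.2932e-05
  solve Keq expr → x = -4.6638e-05; check Q = 1.0580e-05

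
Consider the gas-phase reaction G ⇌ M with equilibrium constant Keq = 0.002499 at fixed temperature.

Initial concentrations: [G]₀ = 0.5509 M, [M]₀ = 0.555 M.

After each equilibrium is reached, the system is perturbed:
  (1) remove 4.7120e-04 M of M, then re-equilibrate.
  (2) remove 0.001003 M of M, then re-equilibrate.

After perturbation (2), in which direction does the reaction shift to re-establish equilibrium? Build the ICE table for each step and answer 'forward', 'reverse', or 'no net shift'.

Q₀ = 1.007 vs Keq = 0.002499 ⇒ Q>K, reverse
Step 1:
                    G           M
  init         0.5509       0.555
  Δ            0.5522     -0.5522
  eq            1.103    0.002757
  solve Keq expr → x = -0.5522; check Q = 0.002499
Then remove 4.7120e-04 M of M.
Step 2:
                    G           M
  init          1.103    0.002286
  Δ       -4.7003e-04  4.7003e-04
  eq            1.103    0.002756
  solve Keq expr → x = 4.7003e-04; check Q = 0.002499
Then remove 0.001003 M of M.
Step 3:
                    G           M
  init          1.103    0.001753
  Δ            -0.001       0.001
  eq            1.102    0.002753
  solve Keq expr → x = 0.001; check Q = 0.002499

Direction: forward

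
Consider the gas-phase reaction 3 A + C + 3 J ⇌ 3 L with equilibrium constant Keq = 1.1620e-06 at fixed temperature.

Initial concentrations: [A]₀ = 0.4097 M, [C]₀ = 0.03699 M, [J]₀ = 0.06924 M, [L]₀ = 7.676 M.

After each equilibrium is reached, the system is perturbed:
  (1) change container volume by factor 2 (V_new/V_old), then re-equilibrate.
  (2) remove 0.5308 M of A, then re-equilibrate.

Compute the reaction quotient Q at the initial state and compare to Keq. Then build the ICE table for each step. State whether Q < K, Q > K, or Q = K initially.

Q₀ = 5.3561e+08; Q > K (proceeds reverse)

Q₀ = 5.3561e+08 vs Keq = 1.1620e-06 ⇒ Q>K, reverse
Step 1:
                    A           C           J           L
  I            0.4097     0.03699     0.06924       7.676
  C             6.953       2.318       6.953      -6.953
  E             7.363       2.355       7.022      0.7231
  solve Keq expr → x = -2.318; check Q = 1.1620e-06
Then change container volume by factor 2 (V_new/V_old).
Step 2:
                    A           C           J           L
  I             3.681       1.177       3.511      0.3616
  C            0.1988     0.06627      0.1988     -0.1988
  E              3.88       1.244        3.71      0.1627
  solve Keq expr → x = -0.06627; check Q = 1.1620e-06
Then remove 0.5308 M of A.
Step 3:
                    A           C           J           L
  I             3.349       1.244        3.71      0.1627
  C           0.02037    0.006791     0.02037    -0.02037
  E              3.37        1.25        3.73      0.1424
  solve Keq expr → x = -0.006791; check Q = 1.1620e-06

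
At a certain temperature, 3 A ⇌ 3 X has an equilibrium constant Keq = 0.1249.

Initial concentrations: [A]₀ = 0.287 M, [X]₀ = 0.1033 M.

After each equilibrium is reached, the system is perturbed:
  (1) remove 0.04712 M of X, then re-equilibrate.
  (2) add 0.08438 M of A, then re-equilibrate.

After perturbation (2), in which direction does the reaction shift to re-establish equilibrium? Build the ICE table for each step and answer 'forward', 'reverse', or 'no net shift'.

Q₀ = 0.04663 vs Keq = 0.1249 ⇒ Q<K, forward
Step 1:
                    A           X
  Initial       0.287      0.1033
  Change     -0.02678     0.02678
  Equil        0.2602      0.1301
  solve Keq expr → x = 0.008926; check Q = 0.1249
Then remove 0.04712 M of X.
Step 2:
                    A           X
  Initial      0.2602     0.08296
  Change     -0.03142     0.03142
  Equil        0.2288      0.1144
  solve Keq expr → x = 0.01047; check Q = 0.1249
Then add 0.08438 M of A.
Step 3:
                    A           X
  Initial      0.3132      0.1144
  Change     -0.02812     0.02812
  Equil        0.2851      0.1425
  solve Keq expr → x = 0.009374; check Q = 0.1249

Direction: forward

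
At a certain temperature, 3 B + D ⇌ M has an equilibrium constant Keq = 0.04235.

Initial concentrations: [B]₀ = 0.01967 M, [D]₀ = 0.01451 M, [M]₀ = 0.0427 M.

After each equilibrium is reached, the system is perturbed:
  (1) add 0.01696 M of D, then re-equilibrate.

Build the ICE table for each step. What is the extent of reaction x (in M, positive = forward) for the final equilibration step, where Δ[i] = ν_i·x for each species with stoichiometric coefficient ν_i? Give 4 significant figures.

Q₀ = 3.8668e+05 vs Keq = 0.04235 ⇒ Q>K, reverse
Step 1:
                  B         D         M
  init      0.01967   0.01451    0.0427
  Δ          0.1281   0.04269  -0.04269
  eq         0.1477    0.0572 7.8130e-06
  solve Keq expr → x = -0.04269; check Q = 0.04235
Then add 0.01696 M of D.
Step 2:
                  B         D         M
  init       0.1477   0.07416 7.8130e-06
  Δ       -6.9443e-06 -2.3148e-06 2.3148e-06
  eq         0.1477   0.07416 1.0128e-05
  solve Keq expr → x = 2.3148e-06; check Q = 0.04235

x = 2.3148e-06 M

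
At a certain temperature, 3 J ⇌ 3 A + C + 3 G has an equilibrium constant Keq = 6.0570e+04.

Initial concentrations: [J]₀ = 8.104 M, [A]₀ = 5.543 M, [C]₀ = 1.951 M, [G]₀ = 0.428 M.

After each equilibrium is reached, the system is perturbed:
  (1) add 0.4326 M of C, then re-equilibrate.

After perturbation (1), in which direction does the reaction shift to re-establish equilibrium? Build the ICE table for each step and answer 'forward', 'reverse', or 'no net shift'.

Direction: reverse

Q₀ = 0.04895 vs Keq = 6.0570e+04 ⇒ Q<K, forward
Step 1:
                    J           A           C           G
  init          8.104       5.543       1.951       0.428
  Δ            -5.504       5.504       1.835       5.504
  eq              2.6       11.05       3.786       5.932
  solve Keq expr → x = 1.835; check Q = 6.0570e+04
Then add 0.4326 M of C.
Step 2:
                    J           A           C           G
  init            2.6       11.05       4.218       5.932
  Δ           0.05407    -0.05407    -0.01802    -0.05407
  eq            2.654       10.99         4.2       5.878
  solve Keq expr → x = -0.01802; check Q = 6.0570e+04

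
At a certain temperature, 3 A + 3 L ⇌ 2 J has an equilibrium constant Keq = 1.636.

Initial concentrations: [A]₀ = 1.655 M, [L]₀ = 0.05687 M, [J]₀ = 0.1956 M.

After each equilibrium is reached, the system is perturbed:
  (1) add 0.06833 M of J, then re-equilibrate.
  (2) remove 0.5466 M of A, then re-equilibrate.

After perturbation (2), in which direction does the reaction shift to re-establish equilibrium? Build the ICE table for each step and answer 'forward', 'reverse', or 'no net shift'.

Direction: reverse

Q₀ = 45.89 vs Keq = 1.636 ⇒ Q>K, reverse
Step 1:
                    A           L           J
  init          1.655     0.05687      0.1956
  Δ           0.07761     0.07761    -0.05174
  eq            1.733      0.1345      0.1439
  solve Keq expr → x = -0.02587; check Q = 1.636
Then add 0.06833 M of J.
Step 2:
                    A           L           J
  init          1.733      0.1345      0.2122
  Δ           0.02717     0.02717    -0.01812
  eq             1.76      0.1617      0.1941
  solve Keq expr → x = -0.009058; check Q = 1.636
Then remove 0.5466 M of A.
Step 3:
                    A           L           J
  init          1.213      0.1617      0.1941
  Δ           0.04237     0.04237    -0.02824
  eq            1.256       0.204      0.1658
  solve Keq expr → x = -0.01412; check Q = 1.636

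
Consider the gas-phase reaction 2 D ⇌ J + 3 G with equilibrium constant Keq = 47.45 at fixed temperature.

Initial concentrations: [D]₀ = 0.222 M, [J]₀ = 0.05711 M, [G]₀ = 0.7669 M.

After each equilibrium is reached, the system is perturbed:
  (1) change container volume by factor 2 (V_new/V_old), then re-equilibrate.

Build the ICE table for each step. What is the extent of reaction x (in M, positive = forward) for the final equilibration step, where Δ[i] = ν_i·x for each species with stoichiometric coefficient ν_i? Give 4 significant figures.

Q₀ = 0.5227 vs Keq = 47.45 ⇒ Q<K, forward
Step 1:
                  D         J         G
  I           0.222   0.05711    0.7669
  C         -0.1663   0.08315    0.2494
  E         0.05571    0.1403     1.016
  solve Keq expr → x = 0.08315; check Q = 47.45
Then change container volume by factor 2 (V_new/V_old).
Step 2:
                  D         J         G
  I         0.02785   0.07013    0.5082
  C        -0.01251  0.006253   0.01876
  E         0.01535   0.07638    0.5269
  solve Keq expr → x = 0.006253; check Q = 47.45

x = 0.006253 M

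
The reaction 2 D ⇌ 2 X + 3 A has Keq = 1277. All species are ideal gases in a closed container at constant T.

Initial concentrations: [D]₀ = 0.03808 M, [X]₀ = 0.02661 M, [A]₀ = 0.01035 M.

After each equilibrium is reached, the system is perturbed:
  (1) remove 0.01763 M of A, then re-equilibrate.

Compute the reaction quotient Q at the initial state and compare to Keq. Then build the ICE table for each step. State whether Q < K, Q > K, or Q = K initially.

Q₀ = 5.4140e-07; Q < K (proceeds forward)

Q₀ = 5.4140e-07 vs Keq = 1277 ⇒ Q<K, forward
Step 1:
                   D          X          A
  I          0.03808    0.02661    0.01035
  C         -0.03805    0.03805    0.05707
  E       3.1676e-05    0.06466    0.06742
  solve Keq expr → x = 0.01902; check Q = 1277
Then remove 0.01763 M of A.
Step 2:
                   D          X          A
  I       3.1676e-05    0.06466    0.04979
  C       -1.1559e-05 1.1559e-05 1.7338e-05
  E       2.0118e-05    0.06467    0.04981
  solve Keq expr → x = 5.7793e-06; check Q = 1277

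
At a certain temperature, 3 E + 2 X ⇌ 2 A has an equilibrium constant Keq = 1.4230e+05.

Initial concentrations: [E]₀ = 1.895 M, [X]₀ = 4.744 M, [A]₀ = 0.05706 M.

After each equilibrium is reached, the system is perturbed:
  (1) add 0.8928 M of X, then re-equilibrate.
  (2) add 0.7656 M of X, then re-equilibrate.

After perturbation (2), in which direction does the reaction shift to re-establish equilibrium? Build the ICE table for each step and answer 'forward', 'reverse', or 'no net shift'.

Direction: forward

Q₀ = 2.1259e-05 vs Keq = 1.4230e+05 ⇒ Q<K, forward
Step 1:
                  E         X         A
  init        1.895     4.744   0.05706
  Δ          -1.885    -1.257     1.257
  eq       0.009991     3.487     1.314
  solve Keq expr → x = 0.6283; check Q = 1.4230e+05
Then add 0.8928 M of X.
Step 2:
                  E         X         A
  init     0.009991      4.38     1.314
  Δ       -0.001403 -9.3548e-04 9.3548e-04
  eq       0.008588     4.379     1.315
  solve Keq expr → x = 4.6774e-04; check Q = 1.4230e+05
Then add 0.7656 M of X.
Step 3:
                  E         X         A
  init     0.008588     5.145     1.315
  Δ       -8.7178e-04 -5.8118e-04 5.8118e-04
  eq       0.007716     5.144     1.315
  solve Keq expr → x = 2.9059e-04; check Q = 1.4230e+05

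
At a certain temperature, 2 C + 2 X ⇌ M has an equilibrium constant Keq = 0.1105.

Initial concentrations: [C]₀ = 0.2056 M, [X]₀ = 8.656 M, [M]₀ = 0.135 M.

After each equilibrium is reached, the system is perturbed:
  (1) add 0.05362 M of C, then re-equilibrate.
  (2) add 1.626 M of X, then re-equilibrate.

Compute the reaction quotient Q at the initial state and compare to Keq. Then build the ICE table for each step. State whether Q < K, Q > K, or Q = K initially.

Q₀ = 0.04262 vs Keq = 0.1105 ⇒ Q<K, forward
Step 1:
                  C         X         M
  I          0.2056     8.656     0.135
  C         -0.0628   -0.0628    0.0314
  E          0.1428     8.593    0.1664
  solve Keq expr → x = 0.0314; check Q = 0.1105
Then add 0.05362 M of C.
Step 2:
                  C         X         M
  I          0.1964     8.593    0.1664
  C        -0.04375  -0.04375   0.02187
  E          0.1527     8.549    0.1883
  solve Keq expr → x = 0.02187; check Q = 0.1105
Then add 1.626 M of X.
Step 3:
                  C         X         M
  I          0.1527     10.18    0.1883
  C        -0.02066  -0.02066   0.01033
  E           0.132     10.15    0.1986
  solve Keq expr → x = 0.01033; check Q = 0.1105

Q₀ = 0.04262; Q < K (proceeds forward)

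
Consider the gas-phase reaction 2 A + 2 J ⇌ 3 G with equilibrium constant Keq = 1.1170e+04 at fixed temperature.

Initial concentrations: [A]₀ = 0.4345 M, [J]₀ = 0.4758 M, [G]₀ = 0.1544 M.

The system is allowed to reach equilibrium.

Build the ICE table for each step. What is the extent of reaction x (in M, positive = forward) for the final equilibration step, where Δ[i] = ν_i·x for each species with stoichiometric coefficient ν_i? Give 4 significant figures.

Q₀ = 0.08612 vs Keq = 1.1170e+04 ⇒ Q<K, forward
Step 1:
                    A           J           G
  Initial      0.4345      0.4758      0.1544
  Change      -0.3764     -0.3764      0.5647
  Equil       0.05806     0.09936      0.7191
  solve Keq expr → x = 0.1882; check Q = 1.1170e+04

x = 0.1882 M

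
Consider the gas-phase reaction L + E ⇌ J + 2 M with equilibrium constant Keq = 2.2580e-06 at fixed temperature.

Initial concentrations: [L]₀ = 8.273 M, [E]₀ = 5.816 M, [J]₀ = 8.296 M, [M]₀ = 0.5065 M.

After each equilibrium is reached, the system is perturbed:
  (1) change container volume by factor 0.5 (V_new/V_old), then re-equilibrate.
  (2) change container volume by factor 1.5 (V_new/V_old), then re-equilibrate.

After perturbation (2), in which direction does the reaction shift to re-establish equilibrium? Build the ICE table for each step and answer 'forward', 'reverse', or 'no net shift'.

Q₀ = 0.04423 vs Keq = 2.2580e-06 ⇒ Q>K, reverse
Step 1:
                   L          E          J          M
  Initial      8.273      5.816      8.296     0.5065
  Change      0.2513     0.2513    -0.2513    -0.5027
  Equil        8.524      6.067      8.045    0.00381
  solve Keq expr → x = -0.2513; check Q = 2.2580e-06
Then change container volume by factor 0.5 (V_new/V_old).
Step 2:
                   L          E          J          M
  Initial      17.05      12.13      16.09    0.00762
  Change    0.001116   0.001116  -0.001116  -0.002231
  Equil        17.05      12.14      16.09   0.005389
  solve Keq expr → x = -0.001116; check Q = 2.2580e-06
Then change container volume by factor 1.5 (V_new/V_old).
Step 3:
                   L          E          J          M
  Initial      11.37      8.091      10.73   0.003593
  Change  -4.0358e-04 -4.0358e-04 4.0358e-04 8.0715e-04
  Equil        11.37       8.09      10.73     0.0044
  solve Keq expr → x = 4.0358e-04; check Q = 2.2580e-06

Direction: forward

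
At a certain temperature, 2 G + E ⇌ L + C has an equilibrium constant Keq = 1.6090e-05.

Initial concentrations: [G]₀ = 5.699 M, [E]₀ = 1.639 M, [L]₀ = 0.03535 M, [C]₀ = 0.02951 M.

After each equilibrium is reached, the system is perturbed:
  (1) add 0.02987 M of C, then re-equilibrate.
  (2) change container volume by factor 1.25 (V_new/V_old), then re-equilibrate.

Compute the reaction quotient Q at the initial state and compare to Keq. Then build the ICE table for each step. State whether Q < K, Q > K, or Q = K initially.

Q₀ = 1.9597e-05 vs Keq = 1.6090e-05 ⇒ Q>K, reverse
Step 1:
                   G          E          L          C
  I            5.699      1.639    0.03535    0.02951
  C         0.005924   0.002962  -0.002962  -0.002962
  E            5.705      1.642    0.03239    0.02655
  solve Keq expr → x = -0.002962; check Q = 1.6090e-05
Then add 0.02987 M of C.
Step 2:
                   G          E          L          C
  I            5.705      1.642    0.03239    0.05642
  C          0.02498    0.01249   -0.01249   -0.01249
  E             5.73      1.654     0.0199    0.04393
  solve Keq expr → x = -0.01249; check Q = 1.6090e-05
Then change container volume by factor 1.25 (V_new/V_old).
Step 3:
                   G          E          L          C
  I            4.584      1.324    0.01592    0.03514
  C         0.004517   0.002259  -0.002259  -0.002259
  E            4.588      1.326    0.01366    0.03288
  solve Keq expr → x = -0.002259; check Q = 1.6090e-05

Q₀ = 1.9597e-05; Q > K (proceeds reverse)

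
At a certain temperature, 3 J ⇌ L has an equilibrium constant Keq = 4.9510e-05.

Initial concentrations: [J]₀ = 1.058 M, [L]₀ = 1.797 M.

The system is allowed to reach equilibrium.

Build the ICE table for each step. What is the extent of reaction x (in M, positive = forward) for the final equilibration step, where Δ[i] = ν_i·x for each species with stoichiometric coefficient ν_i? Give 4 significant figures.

x = -1.784 M

Q₀ = 1.517 vs Keq = 4.9510e-05 ⇒ Q>K, reverse
Step 1:
                  J         L
  init        1.058     1.797
  Δ           5.352    -1.784
  eq           6.41   0.01304
  solve Keq expr → x = -1.784; check Q = 4.9510e-05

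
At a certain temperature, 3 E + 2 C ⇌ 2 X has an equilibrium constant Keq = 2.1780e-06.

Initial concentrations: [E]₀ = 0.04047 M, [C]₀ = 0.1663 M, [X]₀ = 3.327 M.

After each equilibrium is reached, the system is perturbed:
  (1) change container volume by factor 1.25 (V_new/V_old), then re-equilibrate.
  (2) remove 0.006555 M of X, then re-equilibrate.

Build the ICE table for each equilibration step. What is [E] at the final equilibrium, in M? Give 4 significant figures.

Q₀ = 6.0384e+06 vs Keq = 2.1780e-06 ⇒ Q>K, reverse
Step 1:
                  E         C         X
  Initial   0.04047    0.1663     3.327
  Change      4.907     3.271    -3.271
  Equil       4.947     3.437   0.05582
  solve Keq expr → x = -1.636; check Q = 2.1780e-06
Then change container volume by factor 1.25 (V_new/V_old).
Step 2:
                  E         C         X
  Initial     3.958      2.75   0.04466
  Change     0.0185   0.01233  -0.01233
  Equil       3.976     2.762   0.03232
  solve Keq expr → x = -0.006167; check Q = 2.1780e-06
Then remove 0.006555 M of X.
Step 3:
                  E         C         X
  Initial     3.976     2.762   0.02577
  Change  -0.009547 -0.006364  0.006364
  Equil       3.967     2.756   0.03213
  solve Keq expr → x = 0.003182; check Q = 2.1780e-06

[E]_eq = 3.967 M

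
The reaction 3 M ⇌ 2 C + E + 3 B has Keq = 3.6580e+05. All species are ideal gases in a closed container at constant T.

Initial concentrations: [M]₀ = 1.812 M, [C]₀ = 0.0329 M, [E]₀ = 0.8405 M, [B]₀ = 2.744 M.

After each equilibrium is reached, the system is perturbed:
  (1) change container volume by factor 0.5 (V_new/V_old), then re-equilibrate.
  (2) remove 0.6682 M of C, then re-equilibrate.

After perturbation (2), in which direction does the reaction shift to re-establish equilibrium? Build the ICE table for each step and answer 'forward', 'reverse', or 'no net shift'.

Q₀ = 0.003159 vs Keq = 3.6580e+05 ⇒ Q<K, forward
Step 1:
                   M          C          E          B
  init         1.812     0.0329     0.8405      2.744
  Δ           -1.733      1.155     0.5777      1.733
  eq         0.07891      1.188      1.418      4.477
  solve Keq expr → x = 0.5777; check Q = 3.6580e+05
Then change container volume by factor 0.5 (V_new/V_old).
Step 2:
                   M          C          E          B
  init        0.1578      2.377      2.836      8.954
  Δ           0.1427   -0.09516   -0.04758    -0.1427
  eq          0.3005      2.281      2.789      8.811
  solve Keq expr → x = -0.04758; check Q = 3.6580e+05
Then remove 0.6682 M of C.
Step 3:
                   M          C          E          B
  init        0.3005      1.613      2.789      8.811
  Δ         -0.05623    0.03749    0.01874    0.05623
  eq          0.2443      1.651      2.808      8.868
  solve Keq expr → x = 0.01874; check Q = 3.6580e+05

Direction: forward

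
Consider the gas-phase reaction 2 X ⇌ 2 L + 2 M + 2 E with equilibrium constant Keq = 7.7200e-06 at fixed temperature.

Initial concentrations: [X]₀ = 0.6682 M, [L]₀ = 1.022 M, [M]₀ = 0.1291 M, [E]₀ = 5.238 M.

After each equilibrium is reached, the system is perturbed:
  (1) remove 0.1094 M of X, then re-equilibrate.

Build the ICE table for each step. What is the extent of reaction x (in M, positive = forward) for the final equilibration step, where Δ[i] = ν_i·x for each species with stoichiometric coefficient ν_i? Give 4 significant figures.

Q₀ = 1.07 vs Keq = 7.7200e-06 ⇒ Q>K, reverse
Step 1:
                    X           L           M           E
  init         0.6682       1.022      0.1291       5.238
  Δ            0.1286     -0.1286     -0.1286     -0.1286
  eq           0.7968      0.8934  4.8502e-04       5.109
  solve Keq expr → x = -0.06431; check Q = 7.7200e-06
Then remove 0.1094 M of X.
Step 2:
                    X           L           M           E
  init         0.6874      0.8934  4.8502e-04       5.109
  Δ        6.6514e-05 -6.6514e-05 -6.6514e-05 -6.6514e-05
  eq           0.6875      0.8933  4.1850e-04       5.109
  solve Keq expr → x = -3.3257e-05; check Q = 7.7200e-06

x = -3.3257e-05 M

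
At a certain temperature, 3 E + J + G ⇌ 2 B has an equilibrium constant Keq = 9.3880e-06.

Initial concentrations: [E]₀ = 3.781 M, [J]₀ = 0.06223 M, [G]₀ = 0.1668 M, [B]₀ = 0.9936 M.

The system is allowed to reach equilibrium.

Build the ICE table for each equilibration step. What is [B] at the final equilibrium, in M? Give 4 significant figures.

Q₀ = 1.76 vs Keq = 9.3880e-06 ⇒ Q>K, reverse
Step 1:
                  E         J         G         B
  Initial     3.781   0.06223    0.1668    0.9936
  Change      1.457    0.4858    0.4858   -0.9716
  Equil       5.238     0.548    0.6526   0.02197
  solve Keq expr → x = -0.4858; check Q = 9.3880e-06

[B]_eq = 0.02197 M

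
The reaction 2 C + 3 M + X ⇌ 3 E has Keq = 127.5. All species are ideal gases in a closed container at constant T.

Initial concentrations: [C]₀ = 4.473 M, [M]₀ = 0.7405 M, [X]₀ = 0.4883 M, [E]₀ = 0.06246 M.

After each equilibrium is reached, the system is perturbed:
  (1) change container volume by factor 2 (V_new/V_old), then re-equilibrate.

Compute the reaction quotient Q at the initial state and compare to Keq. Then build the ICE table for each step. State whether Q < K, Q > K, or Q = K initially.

Q₀ = 6.1425e-05; Q < K (proceeds forward)

Q₀ = 6.1425e-05 vs Keq = 127.5 ⇒ Q<K, forward
Step 1:
                   C          M          X          E
  Initial      4.473     0.7405     0.4883    0.06246
  Change     -0.4358    -0.6537    -0.2179     0.6537
  Equil        4.037    0.08679     0.2704     0.7162
  solve Keq expr → x = 0.2179; check Q = 127.5
Then change container volume by factor 2 (V_new/V_old).
Step 2:
                   C          M          X          E
  Initial      2.019    0.04339     0.1352     0.3581
  Change     0.02191    0.03286    0.01095   -0.03286
  Equil        2.041    0.07625     0.1462     0.3252
  solve Keq expr → x = -0.01095; check Q = 127.5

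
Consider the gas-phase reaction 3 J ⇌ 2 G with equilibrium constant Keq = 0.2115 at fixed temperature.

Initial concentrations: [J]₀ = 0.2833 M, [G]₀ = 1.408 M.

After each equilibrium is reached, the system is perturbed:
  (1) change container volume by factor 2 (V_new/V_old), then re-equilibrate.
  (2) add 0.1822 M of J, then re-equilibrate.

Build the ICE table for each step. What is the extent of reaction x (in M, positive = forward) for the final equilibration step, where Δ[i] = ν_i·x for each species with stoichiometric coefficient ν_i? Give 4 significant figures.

Q₀ = 87.19 vs Keq = 0.2115 ⇒ Q>K, reverse
Step 1:
                  J         G
  Initial    0.2833     1.408
  Change       1.05      -0.7
  Equil       1.333     0.708
  solve Keq expr → x = -0.35; check Q = 0.2115
Then change container volume by factor 2 (V_new/V_old).
Step 2:
                  J         G
  Initial    0.6666     0.354
  Change    0.08314  -0.05543
  Equil      0.7498    0.2986
  solve Keq expr → x = -0.02771; check Q = 0.2115
Then add 0.1822 M of J.
Step 3:
                  J         G
  Initial     0.932    0.2986
  Change   -0.08749   0.05833
  Equil      0.8445    0.3569
  solve Keq expr → x = 0.02916; check Q = 0.2115

x = 0.02916 M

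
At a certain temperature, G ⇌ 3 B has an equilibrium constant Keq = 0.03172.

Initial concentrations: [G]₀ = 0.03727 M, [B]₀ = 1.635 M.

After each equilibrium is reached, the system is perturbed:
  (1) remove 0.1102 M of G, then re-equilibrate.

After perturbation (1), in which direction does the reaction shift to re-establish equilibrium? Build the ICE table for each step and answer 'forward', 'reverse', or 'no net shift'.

Direction: reverse

Q₀ = 117.3 vs Keq = 0.03172 ⇒ Q>K, reverse
Step 1:
                    G           B
  I           0.03727       1.635
  C            0.4613      -1.384
  E            0.4986       0.251
  solve Keq expr → x = -0.4613; check Q = 0.03172
Then remove 0.1102 M of G.
Step 2:
                    G           B
  I            0.3884       0.251
  C          0.006272    -0.01882
  E            0.3947      0.2322
  solve Keq expr → x = -0.006272; check Q = 0.03172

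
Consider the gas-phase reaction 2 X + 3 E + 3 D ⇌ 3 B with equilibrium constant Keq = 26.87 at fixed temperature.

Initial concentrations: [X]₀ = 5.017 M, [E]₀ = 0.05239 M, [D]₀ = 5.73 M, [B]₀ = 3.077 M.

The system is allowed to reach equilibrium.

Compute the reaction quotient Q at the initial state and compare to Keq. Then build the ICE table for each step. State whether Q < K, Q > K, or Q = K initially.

Q₀ = 42.78 vs Keq = 26.87 ⇒ Q>K, reverse
Step 1:
                   X          E          D          B
  Initial      5.017    0.05239       5.73      3.077
  Change    0.005655   0.008482   0.008482  -0.008482
  Equil        5.023    0.06087      5.738      3.069
  solve Keq expr → x = -0.002827; check Q = 26.87

Q₀ = 42.78; Q > K (proceeds reverse)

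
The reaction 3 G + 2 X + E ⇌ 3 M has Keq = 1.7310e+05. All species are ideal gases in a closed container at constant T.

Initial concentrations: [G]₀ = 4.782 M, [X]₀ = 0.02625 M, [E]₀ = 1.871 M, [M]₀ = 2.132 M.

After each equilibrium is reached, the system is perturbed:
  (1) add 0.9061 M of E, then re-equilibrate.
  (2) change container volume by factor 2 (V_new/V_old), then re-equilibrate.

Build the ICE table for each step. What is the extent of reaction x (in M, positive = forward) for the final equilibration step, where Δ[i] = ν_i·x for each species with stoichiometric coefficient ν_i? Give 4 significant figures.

x = -2.0417e-04 M

Q₀ = 68.74 vs Keq = 1.7310e+05 ⇒ Q<K, forward
Step 1:
                   G          X          E          M
  I            4.782    0.02625      1.871      2.132
  C         -0.03856    -0.0257   -0.01285    0.03856
  E            4.743 5.4579e-04      1.858      2.171
  solve Keq expr → x = 0.01285; check Q = 1.7310e+05
Then add 0.9061 M of E.
Step 2:
                   G          X          E          M
  I            4.743 5.4579e-04      2.764      2.171
  C       -1.4735e-04 -9.8236e-05 -4.9118e-05 1.4735e-04
  E            4.743 4.4756e-04      2.764      2.171
  solve Keq expr → x = 4.9118e-05; check Q = 1.7310e+05
Then change container volume by factor 2 (V_new/V_old).
Step 3:
                   G          X          E          M
  I            2.372 2.2378e-04      1.382      1.085
  C       6.1250e-04 4.0833e-04 2.0417e-04 -6.1250e-04
  E            2.372 6.3211e-04      1.382      1.085
  solve Keq expr → x = -2.0417e-04; check Q = 1.7310e+05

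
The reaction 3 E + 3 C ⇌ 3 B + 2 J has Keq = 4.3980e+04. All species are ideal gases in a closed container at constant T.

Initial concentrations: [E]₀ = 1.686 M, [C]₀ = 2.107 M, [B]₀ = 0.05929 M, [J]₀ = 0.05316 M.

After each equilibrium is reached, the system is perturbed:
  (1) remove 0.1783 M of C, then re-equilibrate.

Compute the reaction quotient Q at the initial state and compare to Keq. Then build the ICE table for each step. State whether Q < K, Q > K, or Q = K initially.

Q₀ = 1.3139e-08 vs Keq = 4.3980e+04 ⇒ Q<K, forward
Step 1:
                    E           C           B           J
  I             1.686       2.107     0.05929     0.05316
  C            -1.589      -1.589       1.589       1.059
  E           0.09683      0.5178       1.648       1.113
  solve Keq expr → x = 0.5297; check Q = 4.3980e+04
Then remove 0.1783 M of C.
Step 2:
                    E           C           B           J
  I           0.09683      0.3395       1.648       1.113
  C           0.03322     0.03322    -0.03322    -0.02215
  E            0.1301      0.3728       1.615        1.09
  solve Keq expr → x = -0.01107; check Q = 4.3980e+04

Q₀ = 1.3139e-08; Q < K (proceeds forward)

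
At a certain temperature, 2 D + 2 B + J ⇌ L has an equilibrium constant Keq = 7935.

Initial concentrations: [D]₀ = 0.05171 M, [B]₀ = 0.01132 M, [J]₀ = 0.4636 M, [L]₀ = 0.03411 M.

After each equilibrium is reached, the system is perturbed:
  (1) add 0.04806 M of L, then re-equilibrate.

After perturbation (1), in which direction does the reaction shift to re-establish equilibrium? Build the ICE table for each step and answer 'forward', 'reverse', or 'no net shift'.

Direction: reverse

Q₀ = 2.1473e+05 vs Keq = 7935 ⇒ Q>K, reverse
Step 1:
                    D           B           J           L
  I           0.05171     0.01132      0.4636     0.03411
  C           0.02216     0.02216     0.01108    -0.01108
  E           0.07387     0.03348      0.4747     0.02303
  solve Keq expr → x = -0.01108; check Q = 7935
Then add 0.04806 M of L.
Step 2:
                    D           B           J           L
  I           0.07387     0.03348      0.4747     0.07109
  C            0.0135      0.0135    0.006749   -0.006749
  E           0.08737     0.04698      0.4814     0.06434
  solve Keq expr → x = -0.006749; check Q = 7935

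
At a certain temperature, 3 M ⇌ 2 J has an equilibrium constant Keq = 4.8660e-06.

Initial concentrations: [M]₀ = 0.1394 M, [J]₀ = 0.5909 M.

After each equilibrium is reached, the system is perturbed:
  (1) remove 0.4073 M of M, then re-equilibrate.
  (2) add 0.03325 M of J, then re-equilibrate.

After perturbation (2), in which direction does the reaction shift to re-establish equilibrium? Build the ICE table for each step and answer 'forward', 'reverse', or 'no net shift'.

Q₀ = 128.9 vs Keq = 4.8660e-06 ⇒ Q>K, reverse
Step 1:
                   M          J
  Initial     0.1394     0.5909
  Change      0.8829    -0.5886
  Equil        1.022    0.00228
  solve Keq expr → x = -0.2943; check Q = 4.8660e-06
Then remove 0.4073 M of M.
Step 2:
                   M          J
  Initial      0.615    0.00228
  Change    0.001817  -0.001212
  Equil       0.6168   0.001069
  solve Keq expr → x = -6.0575e-04; check Q = 4.8660e-06
Then add 0.03325 M of J.
Step 3:
                   M          J
  Initial     0.6168    0.03432
  Change     0.04968   -0.03312
  Equil       0.6665     0.0012
  solve Keq expr → x = -0.01656; check Q = 4.8660e-06

Direction: reverse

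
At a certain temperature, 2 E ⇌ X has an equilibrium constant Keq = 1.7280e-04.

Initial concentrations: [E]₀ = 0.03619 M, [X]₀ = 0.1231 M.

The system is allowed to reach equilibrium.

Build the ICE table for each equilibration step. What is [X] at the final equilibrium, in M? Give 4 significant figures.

Q₀ = 93.99 vs Keq = 1.7280e-04 ⇒ Q>K, reverse
Step 1:
                    E           X
  I           0.03619      0.1231
  C            0.2462     -0.1231
  E            0.2824  1.3777e-05
  solve Keq expr → x = -0.1231; check Q = 1.7280e-04

[X]_eq = 1.3777e-05 M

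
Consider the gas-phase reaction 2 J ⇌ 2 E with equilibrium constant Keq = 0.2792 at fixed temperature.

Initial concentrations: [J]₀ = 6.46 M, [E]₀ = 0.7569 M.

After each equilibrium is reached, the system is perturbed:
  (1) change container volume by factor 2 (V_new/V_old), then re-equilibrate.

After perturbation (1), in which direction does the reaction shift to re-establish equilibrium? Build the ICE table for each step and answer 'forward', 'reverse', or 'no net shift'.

Direction: no net shift

Q₀ = 0.01373 vs Keq = 0.2792 ⇒ Q<K, forward
Step 1:
                  J         E
  init         6.46    0.7569
  Δ          -1.738     1.738
  eq          4.722     2.495
  solve Keq expr → x = 0.8691; check Q = 0.2792
Then change container volume by factor 2 (V_new/V_old).
Step 2:
                  J         E
  init        2.361     1.248
  Δ               0         0
  eq          2.361     1.248
  solve Keq expr → x = 0; check Q = 0.2792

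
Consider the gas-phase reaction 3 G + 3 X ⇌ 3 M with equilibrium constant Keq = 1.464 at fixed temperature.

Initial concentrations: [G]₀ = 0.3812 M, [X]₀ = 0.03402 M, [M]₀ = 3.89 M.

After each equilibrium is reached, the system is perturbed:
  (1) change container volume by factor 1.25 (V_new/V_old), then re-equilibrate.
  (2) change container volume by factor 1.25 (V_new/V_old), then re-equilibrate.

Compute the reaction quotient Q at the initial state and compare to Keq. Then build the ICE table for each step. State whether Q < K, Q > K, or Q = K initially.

Q₀ = 2.6989e+07 vs Keq = 1.464 ⇒ Q>K, reverse
Step 1:
                   G          X          M
  init        0.3812    0.03402       3.89
  Δ             1.31       1.31      -1.31
  eq           1.691      1.344       2.58
  solve Keq expr → x = -0.4366; check Q = 1.464
Then change container volume by factor 1.25 (V_new/V_old).
Step 2:
                   G          X          M
  init         1.353      1.075      2.064
  Δ           0.1065     0.1065    -0.1065
  eq           1.459      1.182      1.958
  solve Keq expr → x = -0.03549; check Q = 1.464
Then change container volume by factor 1.25 (V_new/V_old).
Step 3:
                   G          X          M
  init         1.167     0.9452      1.566
  Δ          0.08948    0.08948   -0.08948
  eq           1.257      1.035      1.477
  solve Keq expr → x = -0.02983; check Q = 1.464

Q₀ = 2.6989e+07; Q > K (proceeds reverse)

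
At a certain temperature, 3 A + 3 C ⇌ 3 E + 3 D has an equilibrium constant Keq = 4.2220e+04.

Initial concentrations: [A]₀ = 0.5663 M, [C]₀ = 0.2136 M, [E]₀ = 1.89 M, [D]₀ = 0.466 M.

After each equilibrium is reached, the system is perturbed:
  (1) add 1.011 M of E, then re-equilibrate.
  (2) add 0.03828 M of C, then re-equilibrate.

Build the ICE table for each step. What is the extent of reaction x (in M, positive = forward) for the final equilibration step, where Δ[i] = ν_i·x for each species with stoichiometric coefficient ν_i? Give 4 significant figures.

x = 0.008589 M

Q₀ = 386 vs Keq = 4.2220e+04 ⇒ Q<K, forward
Step 1:
                   A          C          E          D
  I           0.5663     0.2136       1.89      0.466
  C          -0.1332    -0.1332     0.1332     0.1332
  E           0.4331    0.08039      2.023     0.5992
  solve Keq expr → x = 0.0444; check Q = 4.2220e+04
Then add 1.011 M of E.
Step 2:
                   A          C          E          D
  I           0.4331    0.08039      3.034     0.5992
  C          0.02701    0.02701   -0.02701   -0.02701
  E           0.4601     0.1074      3.007     0.5722
  solve Keq expr → x = -0.009004; check Q = 4.2220e+04
Then add 0.03828 M of C.
Step 3:
                   A          C          E          D
  I           0.4601     0.1457      3.007     0.5722
  C         -0.02577   -0.02577    0.02577    0.02577
  E           0.4343     0.1199      3.033      0.598
  solve Keq expr → x = 0.008589; check Q = 4.2220e+04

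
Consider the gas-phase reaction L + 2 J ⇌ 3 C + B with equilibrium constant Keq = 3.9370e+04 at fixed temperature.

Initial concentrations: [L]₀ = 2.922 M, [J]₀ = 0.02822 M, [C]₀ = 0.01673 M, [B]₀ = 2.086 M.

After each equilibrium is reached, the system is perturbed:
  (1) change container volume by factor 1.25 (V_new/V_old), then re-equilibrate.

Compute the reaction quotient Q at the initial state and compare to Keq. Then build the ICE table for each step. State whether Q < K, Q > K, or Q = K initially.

Q₀ = 0.004198; Q < K (proceeds forward)

Q₀ = 0.004198 vs Keq = 3.9370e+04 ⇒ Q<K, forward
Step 1:
                    L           J           C           B
  init          2.922     0.02822     0.01673       2.086
  Δ          -0.01408    -0.02816     0.04224     0.01408
  eq            2.908  6.1329e-05     0.05897         2.1
  solve Keq expr → x = 0.01408; check Q = 3.9370e+04
Then change container volume by factor 1.25 (V_new/V_old).
Step 2:
                    L           J           C           B
  init          2.326  4.9063e-05     0.04717        1.68
  Δ       -2.5844e-06 -5.1689e-06  7.7533e-06  2.5844e-06
  eq            2.326  4.3895e-05     0.04718        1.68
  solve Keq expr → x = 2.5844e-06; check Q = 3.9370e+04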